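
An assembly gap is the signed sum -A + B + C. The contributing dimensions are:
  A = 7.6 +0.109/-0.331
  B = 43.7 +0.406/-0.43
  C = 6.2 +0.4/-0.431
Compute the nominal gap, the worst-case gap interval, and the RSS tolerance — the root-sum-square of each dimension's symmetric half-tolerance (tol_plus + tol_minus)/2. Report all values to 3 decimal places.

nominal=42.300 wc=[41.330,43.437] rss=0.629

Stack each dimension's contribution:
  -A: nom -7.600 → Σnom=-7.600; wc +0.331/-0.109 → slack +0.331/-0.109; half-tol=0.220, Σhalf²=0.048400
  +B: nom +43.700 → Σnom=36.100; wc +0.406/-0.430 → slack +0.737/-0.539; half-tol=0.418, Σhalf²=0.223124
  +C: nom +6.200 → Σnom=42.300; wc +0.400/-0.431 → slack +1.137/-0.970; half-tol=0.415, Σhalf²=0.395764
Nominal = 42.300. Worst-case = [42.300 - 0.970, 42.300 + 1.137] = [41.330, 43.437]. RSS = √0.395764 = 0.629.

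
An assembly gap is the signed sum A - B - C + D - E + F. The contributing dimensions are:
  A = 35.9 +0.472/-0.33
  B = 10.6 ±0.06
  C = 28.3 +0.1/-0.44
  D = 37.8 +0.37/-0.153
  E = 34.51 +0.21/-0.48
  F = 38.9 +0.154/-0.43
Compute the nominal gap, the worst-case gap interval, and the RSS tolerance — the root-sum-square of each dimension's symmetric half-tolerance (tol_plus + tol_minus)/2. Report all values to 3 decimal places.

nominal=39.190 wc=[37.907,41.166] rss=0.714

Stack each dimension's contribution:
  +A: nom +35.900 → Σnom=35.900; wc +0.472/-0.330 → slack +0.472/-0.330; half-tol=0.401, Σhalf²=0.160801
  -B: nom -10.600 → Σnom=25.300; wc +0.060/-0.060 → slack +0.532/-0.390; half-tol=0.060, Σhalf²=0.164401
  -C: nom -28.300 → Σnom=-3.000; wc +0.440/-0.100 → slack +0.972/-0.490; half-tol=0.270, Σhalf²=0.237301
  +D: nom +37.800 → Σnom=34.800; wc +0.370/-0.153 → slack +1.342/-0.643; half-tol=0.262, Σhalf²=0.305683
  -E: nom -34.510 → Σnom=0.290; wc +0.480/-0.210 → slack +1.822/-0.853; half-tol=0.345, Σhalf²=0.424708
  +F: nom +38.900 → Σnom=39.190; wc +0.154/-0.430 → slack +1.976/-1.283; half-tol=0.292, Σhalf²=0.509972
Nominal = 39.190. Worst-case = [39.190 - 1.283, 39.190 + 1.976] = [37.907, 41.166]. RSS = √0.509972 = 0.714.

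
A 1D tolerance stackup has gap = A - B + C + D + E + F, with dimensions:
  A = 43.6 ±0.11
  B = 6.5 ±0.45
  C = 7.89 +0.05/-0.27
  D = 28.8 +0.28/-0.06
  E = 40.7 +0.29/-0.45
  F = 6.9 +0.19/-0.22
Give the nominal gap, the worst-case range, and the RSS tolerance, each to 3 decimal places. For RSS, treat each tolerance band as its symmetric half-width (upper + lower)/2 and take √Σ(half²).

nominal=121.390 wc=[119.830,122.760] rss=0.669

Stack each dimension's contribution:
  +A: nom +43.600 → Σnom=43.600; wc +0.110/-0.110 → slack +0.110/-0.110; half-tol=0.110, Σhalf²=0.012100
  -B: nom -6.500 → Σnom=37.100; wc +0.450/-0.450 → slack +0.560/-0.560; half-tol=0.450, Σhalf²=0.214600
  +C: nom +7.890 → Σnom=44.990; wc +0.050/-0.270 → slack +0.610/-0.830; half-tol=0.160, Σhalf²=0.240200
  +D: nom +28.800 → Σnom=73.790; wc +0.280/-0.060 → slack +0.890/-0.890; half-tol=0.170, Σhalf²=0.269100
  +E: nom +40.700 → Σnom=114.490; wc +0.290/-0.450 → slack +1.180/-1.340; half-tol=0.370, Σhalf²=0.406000
  +F: nom +6.900 → Σnom=121.390; wc +0.190/-0.220 → slack +1.370/-1.560; half-tol=0.205, Σhalf²=0.448025
Nominal = 121.390. Worst-case = [121.390 - 1.560, 121.390 + 1.370] = [119.830, 122.760]. RSS = √0.448025 = 0.669.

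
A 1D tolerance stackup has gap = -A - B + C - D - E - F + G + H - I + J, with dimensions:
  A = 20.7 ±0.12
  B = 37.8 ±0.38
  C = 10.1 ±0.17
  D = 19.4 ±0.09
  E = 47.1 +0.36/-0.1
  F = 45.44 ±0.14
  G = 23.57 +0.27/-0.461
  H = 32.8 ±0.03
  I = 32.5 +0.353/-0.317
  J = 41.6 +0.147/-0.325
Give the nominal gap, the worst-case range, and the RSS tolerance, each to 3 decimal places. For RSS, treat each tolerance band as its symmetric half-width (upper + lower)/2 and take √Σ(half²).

nominal=-94.870 wc=[-97.299,-93.106] rss=0.755

Stack each dimension's contribution:
  -A: nom -20.700 → Σnom=-20.700; wc +0.120/-0.120 → slack +0.120/-0.120; half-tol=0.120, Σhalf²=0.014400
  -B: nom -37.800 → Σnom=-58.500; wc +0.380/-0.380 → slack +0.500/-0.500; half-tol=0.380, Σhalf²=0.158800
  +C: nom +10.100 → Σnom=-48.400; wc +0.170/-0.170 → slack +0.670/-0.670; half-tol=0.170, Σhalf²=0.187700
  -D: nom -19.400 → Σnom=-67.800; wc +0.090/-0.090 → slack +0.760/-0.760; half-tol=0.090, Σhalf²=0.195800
  -E: nom -47.100 → Σnom=-114.900; wc +0.100/-0.360 → slack +0.860/-1.120; half-tol=0.230, Σhalf²=0.248700
  -F: nom -45.440 → Σnom=-160.340; wc +0.140/-0.140 → slack +1.000/-1.260; half-tol=0.140, Σhalf²=0.268300
  +G: nom +23.570 → Σnom=-136.770; wc +0.270/-0.461 → slack +1.270/-1.721; half-tol=0.366, Σhalf²=0.401890
  +H: nom +32.800 → Σnom=-103.970; wc +0.030/-0.030 → slack +1.300/-1.751; half-tol=0.030, Σhalf²=0.402790
  -I: nom -32.500 → Σnom=-136.470; wc +0.317/-0.353 → slack +1.617/-2.104; half-tol=0.335, Σhalf²=0.515015
  +J: nom +41.600 → Σnom=-94.870; wc +0.147/-0.325 → slack +1.764/-2.429; half-tol=0.236, Σhalf²=0.570711
Nominal = -94.870. Worst-case = [-94.870 - 2.429, -94.870 + 1.764] = [-97.299, -93.106]. RSS = √0.570711 = 0.755.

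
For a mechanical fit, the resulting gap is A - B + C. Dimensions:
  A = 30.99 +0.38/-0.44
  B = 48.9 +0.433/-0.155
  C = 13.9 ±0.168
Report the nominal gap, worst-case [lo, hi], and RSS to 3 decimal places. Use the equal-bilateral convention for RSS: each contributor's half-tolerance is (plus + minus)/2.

Stack each dimension's contribution:
  +A: nom +30.990 → Σnom=30.990; wc +0.380/-0.440 → slack +0.380/-0.440; half-tol=0.410, Σhalf²=0.168100
  -B: nom -48.900 → Σnom=-17.910; wc +0.155/-0.433 → slack +0.535/-0.873; half-tol=0.294, Σhalf²=0.254536
  +C: nom +13.900 → Σnom=-4.010; wc +0.168/-0.168 → slack +0.703/-1.041; half-tol=0.168, Σhalf²=0.282760
Nominal = -4.010. Worst-case = [-4.010 - 1.041, -4.010 + 0.703] = [-5.051, -3.307]. RSS = √0.282760 = 0.532.

nominal=-4.010 wc=[-5.051,-3.307] rss=0.532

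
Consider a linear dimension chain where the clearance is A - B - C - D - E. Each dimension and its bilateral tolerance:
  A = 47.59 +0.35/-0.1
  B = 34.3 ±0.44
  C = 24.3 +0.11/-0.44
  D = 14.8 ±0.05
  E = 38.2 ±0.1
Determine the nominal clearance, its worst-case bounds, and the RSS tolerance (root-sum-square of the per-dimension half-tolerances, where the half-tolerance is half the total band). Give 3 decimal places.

nominal=-64.010 wc=[-64.810,-62.630] rss=0.576

Stack each dimension's contribution:
  +A: nom +47.590 → Σnom=47.590; wc +0.350/-0.100 → slack +0.350/-0.100; half-tol=0.225, Σhalf²=0.050625
  -B: nom -34.300 → Σnom=13.290; wc +0.440/-0.440 → slack +0.790/-0.540; half-tol=0.440, Σhalf²=0.244225
  -C: nom -24.300 → Σnom=-11.010; wc +0.440/-0.110 → slack +1.230/-0.650; half-tol=0.275, Σhalf²=0.319850
  -D: nom -14.800 → Σnom=-25.810; wc +0.050/-0.050 → slack +1.280/-0.700; half-tol=0.050, Σhalf²=0.322350
  -E: nom -38.200 → Σnom=-64.010; wc +0.100/-0.100 → slack +1.380/-0.800; half-tol=0.100, Σhalf²=0.332350
Nominal = -64.010. Worst-case = [-64.010 - 0.800, -64.010 + 1.380] = [-64.810, -62.630]. RSS = √0.332350 = 0.576.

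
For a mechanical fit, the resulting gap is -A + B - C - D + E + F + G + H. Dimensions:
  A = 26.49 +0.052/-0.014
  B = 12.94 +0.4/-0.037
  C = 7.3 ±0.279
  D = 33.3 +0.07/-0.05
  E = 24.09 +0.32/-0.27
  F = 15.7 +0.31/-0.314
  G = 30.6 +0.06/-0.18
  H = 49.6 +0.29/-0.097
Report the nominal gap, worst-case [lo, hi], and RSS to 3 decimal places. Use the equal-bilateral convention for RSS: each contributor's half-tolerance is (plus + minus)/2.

Stack each dimension's contribution:
  -A: nom -26.490 → Σnom=-26.490; wc +0.014/-0.052 → slack +0.014/-0.052; half-tol=0.033, Σhalf²=0.001089
  +B: nom +12.940 → Σnom=-13.550; wc +0.400/-0.037 → slack +0.414/-0.089; half-tol=0.218, Σhalf²=0.048831
  -C: nom -7.300 → Σnom=-20.850; wc +0.279/-0.279 → slack +0.693/-0.368; half-tol=0.279, Σhalf²=0.126672
  -D: nom -33.300 → Σnom=-54.150; wc +0.050/-0.070 → slack +0.743/-0.438; half-tol=0.060, Σhalf²=0.130272
  +E: nom +24.090 → Σnom=-30.060; wc +0.320/-0.270 → slack +1.063/-0.708; half-tol=0.295, Σhalf²=0.217297
  +F: nom +15.700 → Σnom=-14.360; wc +0.310/-0.314 → slack +1.373/-1.022; half-tol=0.312, Σhalf²=0.314641
  +G: nom +30.600 → Σnom=16.240; wc +0.060/-0.180 → slack +1.433/-1.202; half-tol=0.120, Σhalf²=0.329041
  +H: nom +49.600 → Σnom=65.840; wc +0.290/-0.097 → slack +1.723/-1.299; half-tol=0.194, Σhalf²=0.366484
Nominal = 65.840. Worst-case = [65.840 - 1.299, 65.840 + 1.723] = [64.541, 67.563]. RSS = √0.366484 = 0.605.

nominal=65.840 wc=[64.541,67.563] rss=0.605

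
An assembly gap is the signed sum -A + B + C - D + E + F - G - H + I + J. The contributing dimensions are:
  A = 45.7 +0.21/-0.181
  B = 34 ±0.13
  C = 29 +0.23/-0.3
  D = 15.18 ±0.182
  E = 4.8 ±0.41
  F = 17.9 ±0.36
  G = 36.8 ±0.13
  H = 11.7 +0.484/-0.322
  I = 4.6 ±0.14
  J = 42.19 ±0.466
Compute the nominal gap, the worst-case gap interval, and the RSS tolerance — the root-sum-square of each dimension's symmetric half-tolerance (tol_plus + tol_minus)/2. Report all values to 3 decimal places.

nominal=23.110 wc=[20.298,25.661] rss=0.934

Stack each dimension's contribution:
  -A: nom -45.700 → Σnom=-45.700; wc +0.181/-0.210 → slack +0.181/-0.210; half-tol=0.196, Σhalf²=0.038220
  +B: nom +34.000 → Σnom=-11.700; wc +0.130/-0.130 → slack +0.311/-0.340; half-tol=0.130, Σhalf²=0.055120
  +C: nom +29.000 → Σnom=17.300; wc +0.230/-0.300 → slack +0.541/-0.640; half-tol=0.265, Σhalf²=0.125345
  -D: nom -15.180 → Σnom=2.120; wc +0.182/-0.182 → slack +0.723/-0.822; half-tol=0.182, Σhalf²=0.158469
  +E: nom +4.800 → Σnom=6.920; wc +0.410/-0.410 → slack +1.133/-1.232; half-tol=0.410, Σhalf²=0.326569
  +F: nom +17.900 → Σnom=24.820; wc +0.360/-0.360 → slack +1.493/-1.592; half-tol=0.360, Σhalf²=0.456169
  -G: nom -36.800 → Σnom=-11.980; wc +0.130/-0.130 → slack +1.623/-1.722; half-tol=0.130, Σhalf²=0.473069
  -H: nom -11.700 → Σnom=-23.680; wc +0.322/-0.484 → slack +1.945/-2.206; half-tol=0.403, Σhalf²=0.635478
  +I: nom +4.600 → Σnom=-19.080; wc +0.140/-0.140 → slack +2.085/-2.346; half-tol=0.140, Σhalf²=0.655078
  +J: nom +42.190 → Σnom=23.110; wc +0.466/-0.466 → slack +2.551/-2.812; half-tol=0.466, Σhalf²=0.872234
Nominal = 23.110. Worst-case = [23.110 - 2.812, 23.110 + 2.551] = [20.298, 25.661]. RSS = √0.872234 = 0.934.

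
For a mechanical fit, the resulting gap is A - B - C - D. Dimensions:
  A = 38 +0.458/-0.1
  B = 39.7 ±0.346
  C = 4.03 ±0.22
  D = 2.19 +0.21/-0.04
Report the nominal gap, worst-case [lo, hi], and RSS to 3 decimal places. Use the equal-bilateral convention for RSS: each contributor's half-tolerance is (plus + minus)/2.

Stack each dimension's contribution:
  +A: nom +38.000 → Σnom=38.000; wc +0.458/-0.100 → slack +0.458/-0.100; half-tol=0.279, Σhalf²=0.077841
  -B: nom -39.700 → Σnom=-1.700; wc +0.346/-0.346 → slack +0.804/-0.446; half-tol=0.346, Σhalf²=0.197557
  -C: nom -4.030 → Σnom=-5.730; wc +0.220/-0.220 → slack +1.024/-0.666; half-tol=0.220, Σhalf²=0.245957
  -D: nom -2.190 → Σnom=-7.920; wc +0.040/-0.210 → slack +1.064/-0.876; half-tol=0.125, Σhalf²=0.261582
Nominal = -7.920. Worst-case = [-7.920 - 0.876, -7.920 + 1.064] = [-8.796, -6.856]. RSS = √0.261582 = 0.511.

nominal=-7.920 wc=[-8.796,-6.856] rss=0.511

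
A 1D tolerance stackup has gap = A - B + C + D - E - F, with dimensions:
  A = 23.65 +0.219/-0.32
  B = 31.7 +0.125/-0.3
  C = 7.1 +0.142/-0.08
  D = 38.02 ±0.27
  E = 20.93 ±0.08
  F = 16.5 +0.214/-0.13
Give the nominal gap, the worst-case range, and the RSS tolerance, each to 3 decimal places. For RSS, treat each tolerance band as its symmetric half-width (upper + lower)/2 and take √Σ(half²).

Stack each dimension's contribution:
  +A: nom +23.650 → Σnom=23.650; wc +0.219/-0.320 → slack +0.219/-0.320; half-tol=0.270, Σhalf²=0.072630
  -B: nom -31.700 → Σnom=-8.050; wc +0.300/-0.125 → slack +0.519/-0.445; half-tol=0.212, Σhalf²=0.117787
  +C: nom +7.100 → Σnom=-0.950; wc +0.142/-0.080 → slack +0.661/-0.525; half-tol=0.111, Σhalf²=0.130107
  +D: nom +38.020 → Σnom=37.070; wc +0.270/-0.270 → slack +0.931/-0.795; half-tol=0.270, Σhalf²=0.203008
  -E: nom -20.930 → Σnom=16.140; wc +0.080/-0.080 → slack +1.011/-0.875; half-tol=0.080, Σhalf²=0.209407
  -F: nom -16.500 → Σnom=-0.360; wc +0.130/-0.214 → slack +1.141/-1.089; half-tol=0.172, Σhalf²=0.238991
Nominal = -0.360. Worst-case = [-0.360 - 1.089, -0.360 + 1.141] = [-1.449, 0.781]. RSS = √0.238991 = 0.489.

nominal=-0.360 wc=[-1.449,0.781] rss=0.489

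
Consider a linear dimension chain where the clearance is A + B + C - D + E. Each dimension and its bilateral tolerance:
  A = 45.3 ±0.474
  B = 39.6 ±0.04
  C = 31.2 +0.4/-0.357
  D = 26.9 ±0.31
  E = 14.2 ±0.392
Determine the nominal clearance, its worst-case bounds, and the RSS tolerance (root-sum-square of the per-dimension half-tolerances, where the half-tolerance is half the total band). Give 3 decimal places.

nominal=103.400 wc=[101.827,105.016] rss=0.787

Stack each dimension's contribution:
  +A: nom +45.300 → Σnom=45.300; wc +0.474/-0.474 → slack +0.474/-0.474; half-tol=0.474, Σhalf²=0.224676
  +B: nom +39.600 → Σnom=84.900; wc +0.040/-0.040 → slack +0.514/-0.514; half-tol=0.040, Σhalf²=0.226276
  +C: nom +31.200 → Σnom=116.100; wc +0.400/-0.357 → slack +0.914/-0.871; half-tol=0.379, Σhalf²=0.369538
  -D: nom -26.900 → Σnom=89.200; wc +0.310/-0.310 → slack +1.224/-1.181; half-tol=0.310, Σhalf²=0.465638
  +E: nom +14.200 → Σnom=103.400; wc +0.392/-0.392 → slack +1.616/-1.573; half-tol=0.392, Σhalf²=0.619302
Nominal = 103.400. Worst-case = [103.400 - 1.573, 103.400 + 1.616] = [101.827, 105.016]. RSS = √0.619302 = 0.787.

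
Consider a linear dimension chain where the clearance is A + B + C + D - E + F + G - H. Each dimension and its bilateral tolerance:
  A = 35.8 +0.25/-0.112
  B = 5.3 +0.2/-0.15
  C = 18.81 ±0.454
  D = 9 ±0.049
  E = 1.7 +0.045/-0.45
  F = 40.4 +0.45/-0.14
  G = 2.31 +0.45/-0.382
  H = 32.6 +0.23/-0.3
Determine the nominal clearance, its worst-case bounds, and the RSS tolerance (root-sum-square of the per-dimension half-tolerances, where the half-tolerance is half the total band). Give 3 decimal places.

Stack each dimension's contribution:
  +A: nom +35.800 → Σnom=35.800; wc +0.250/-0.112 → slack +0.250/-0.112; half-tol=0.181, Σhalf²=0.032761
  +B: nom +5.300 → Σnom=41.100; wc +0.200/-0.150 → slack +0.450/-0.262; half-tol=0.175, Σhalf²=0.063386
  +C: nom +18.810 → Σnom=59.910; wc +0.454/-0.454 → slack +0.904/-0.716; half-tol=0.454, Σhalf²=0.269502
  +D: nom +9.000 → Σnom=68.910; wc +0.049/-0.049 → slack +0.953/-0.765; half-tol=0.049, Σhalf²=0.271903
  -E: nom -1.700 → Σnom=67.210; wc +0.450/-0.045 → slack +1.403/-0.810; half-tol=0.247, Σhalf²=0.333159
  +F: nom +40.400 → Σnom=107.610; wc +0.450/-0.140 → slack +1.853/-0.950; half-tol=0.295, Σhalf²=0.420184
  +G: nom +2.310 → Σnom=109.920; wc +0.450/-0.382 → slack +2.303/-1.332; half-tol=0.416, Σhalf²=0.593240
  -H: nom -32.600 → Σnom=77.320; wc +0.300/-0.230 → slack +2.603/-1.562; half-tol=0.265, Σhalf²=0.663465
Nominal = 77.320. Worst-case = [77.320 - 1.562, 77.320 + 2.603] = [75.758, 79.923]. RSS = √0.663465 = 0.815.

nominal=77.320 wc=[75.758,79.923] rss=0.815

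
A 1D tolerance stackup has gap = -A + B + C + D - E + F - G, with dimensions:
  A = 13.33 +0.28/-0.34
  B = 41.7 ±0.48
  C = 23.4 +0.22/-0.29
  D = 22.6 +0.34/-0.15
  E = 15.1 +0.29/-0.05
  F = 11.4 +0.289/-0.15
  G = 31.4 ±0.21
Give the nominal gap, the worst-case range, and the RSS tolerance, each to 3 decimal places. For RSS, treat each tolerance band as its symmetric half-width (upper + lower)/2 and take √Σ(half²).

nominal=39.270 wc=[37.420,41.199] rss=0.757

Stack each dimension's contribution:
  -A: nom -13.330 → Σnom=-13.330; wc +0.340/-0.280 → slack +0.340/-0.280; half-tol=0.310, Σhalf²=0.096100
  +B: nom +41.700 → Σnom=28.370; wc +0.480/-0.480 → slack +0.820/-0.760; half-tol=0.480, Σhalf²=0.326500
  +C: nom +23.400 → Σnom=51.770; wc +0.220/-0.290 → slack +1.040/-1.050; half-tol=0.255, Σhalf²=0.391525
  +D: nom +22.600 → Σnom=74.370; wc +0.340/-0.150 → slack +1.380/-1.200; half-tol=0.245, Σhalf²=0.451550
  -E: nom -15.100 → Σnom=59.270; wc +0.050/-0.290 → slack +1.430/-1.490; half-tol=0.170, Σhalf²=0.480450
  +F: nom +11.400 → Σnom=70.670; wc +0.289/-0.150 → slack +1.719/-1.640; half-tol=0.219, Σhalf²=0.528630
  -G: nom -31.400 → Σnom=39.270; wc +0.210/-0.210 → slack +1.929/-1.850; half-tol=0.210, Σhalf²=0.572730
Nominal = 39.270. Worst-case = [39.270 - 1.850, 39.270 + 1.929] = [37.420, 41.199]. RSS = √0.572730 = 0.757.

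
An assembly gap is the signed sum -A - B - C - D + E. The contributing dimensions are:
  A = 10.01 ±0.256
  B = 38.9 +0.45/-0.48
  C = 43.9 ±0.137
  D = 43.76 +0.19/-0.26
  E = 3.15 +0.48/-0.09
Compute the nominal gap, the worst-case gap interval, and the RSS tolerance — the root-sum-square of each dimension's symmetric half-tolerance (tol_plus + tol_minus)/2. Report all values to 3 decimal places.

nominal=-133.420 wc=[-134.543,-131.807] rss=0.658

Stack each dimension's contribution:
  -A: nom -10.010 → Σnom=-10.010; wc +0.256/-0.256 → slack +0.256/-0.256; half-tol=0.256, Σhalf²=0.065536
  -B: nom -38.900 → Σnom=-48.910; wc +0.480/-0.450 → slack +0.736/-0.706; half-tol=0.465, Σhalf²=0.281761
  -C: nom -43.900 → Σnom=-92.810; wc +0.137/-0.137 → slack +0.873/-0.843; half-tol=0.137, Σhalf²=0.300530
  -D: nom -43.760 → Σnom=-136.570; wc +0.260/-0.190 → slack +1.133/-1.033; half-tol=0.225, Σhalf²=0.351155
  +E: nom +3.150 → Σnom=-133.420; wc +0.480/-0.090 → slack +1.613/-1.123; half-tol=0.285, Σhalf²=0.432380
Nominal = -133.420. Worst-case = [-133.420 - 1.123, -133.420 + 1.613] = [-134.543, -131.807]. RSS = √0.432380 = 0.658.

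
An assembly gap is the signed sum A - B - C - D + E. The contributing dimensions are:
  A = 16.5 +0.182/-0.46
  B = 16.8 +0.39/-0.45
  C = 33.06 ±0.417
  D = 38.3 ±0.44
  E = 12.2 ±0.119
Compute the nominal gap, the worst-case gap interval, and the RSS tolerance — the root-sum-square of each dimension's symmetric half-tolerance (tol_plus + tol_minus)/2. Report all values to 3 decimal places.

nominal=-59.460 wc=[-61.286,-57.852] rss=0.813

Stack each dimension's contribution:
  +A: nom +16.500 → Σnom=16.500; wc +0.182/-0.460 → slack +0.182/-0.460; half-tol=0.321, Σhalf²=0.103041
  -B: nom -16.800 → Σnom=-0.300; wc +0.450/-0.390 → slack +0.632/-0.850; half-tol=0.420, Σhalf²=0.279441
  -C: nom -33.060 → Σnom=-33.360; wc +0.417/-0.417 → slack +1.049/-1.267; half-tol=0.417, Σhalf²=0.453330
  -D: nom -38.300 → Σnom=-71.660; wc +0.440/-0.440 → slack +1.489/-1.707; half-tol=0.440, Σhalf²=0.646930
  +E: nom +12.200 → Σnom=-59.460; wc +0.119/-0.119 → slack +1.608/-1.826; half-tol=0.119, Σhalf²=0.661091
Nominal = -59.460. Worst-case = [-59.460 - 1.826, -59.460 + 1.608] = [-61.286, -57.852]. RSS = √0.661091 = 0.813.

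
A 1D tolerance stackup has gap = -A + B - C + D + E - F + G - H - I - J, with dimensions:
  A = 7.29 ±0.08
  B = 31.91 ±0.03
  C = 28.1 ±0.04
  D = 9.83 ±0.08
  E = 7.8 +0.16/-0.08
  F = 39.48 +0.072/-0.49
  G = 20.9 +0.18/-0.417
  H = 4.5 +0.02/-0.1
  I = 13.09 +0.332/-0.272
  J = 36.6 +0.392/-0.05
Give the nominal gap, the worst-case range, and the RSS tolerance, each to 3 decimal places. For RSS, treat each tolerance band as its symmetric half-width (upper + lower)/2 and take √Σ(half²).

nominal=-58.620 wc=[-60.163,-57.138] rss=0.584

Stack each dimension's contribution:
  -A: nom -7.290 → Σnom=-7.290; wc +0.080/-0.080 → slack +0.080/-0.080; half-tol=0.080, Σhalf²=0.006400
  +B: nom +31.910 → Σnom=24.620; wc +0.030/-0.030 → slack +0.110/-0.110; half-tol=0.030, Σhalf²=0.007300
  -C: nom -28.100 → Σnom=-3.480; wc +0.040/-0.040 → slack +0.150/-0.150; half-tol=0.040, Σhalf²=0.008900
  +D: nom +9.830 → Σnom=6.350; wc +0.080/-0.080 → slack +0.230/-0.230; half-tol=0.080, Σhalf²=0.015300
  +E: nom +7.800 → Σnom=14.150; wc +0.160/-0.080 → slack +0.390/-0.310; half-tol=0.120, Σhalf²=0.029700
  -F: nom -39.480 → Σnom=-25.330; wc +0.490/-0.072 → slack +0.880/-0.382; half-tol=0.281, Σhalf²=0.108661
  +G: nom +20.900 → Σnom=-4.430; wc +0.180/-0.417 → slack +1.060/-0.799; half-tol=0.298, Σhalf²=0.197763
  -H: nom -4.500 → Σnom=-8.930; wc +0.100/-0.020 → slack +1.160/-0.819; half-tol=0.060, Σhalf²=0.201363
  -I: nom -13.090 → Σnom=-22.020; wc +0.272/-0.332 → slack +1.432/-1.151; half-tol=0.302, Σhalf²=0.292567
  -J: nom -36.600 → Σnom=-58.620; wc +0.050/-0.392 → slack +1.482/-1.543; half-tol=0.221, Σhalf²=0.341408
Nominal = -58.620. Worst-case = [-58.620 - 1.543, -58.620 + 1.482] = [-60.163, -57.138]. RSS = √0.341408 = 0.584.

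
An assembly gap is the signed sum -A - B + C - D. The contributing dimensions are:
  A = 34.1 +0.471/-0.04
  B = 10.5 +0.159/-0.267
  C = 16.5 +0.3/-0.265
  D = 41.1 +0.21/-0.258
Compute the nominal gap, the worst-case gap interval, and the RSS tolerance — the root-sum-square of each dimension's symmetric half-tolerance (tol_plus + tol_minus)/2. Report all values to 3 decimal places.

Stack each dimension's contribution:
  -A: nom -34.100 → Σnom=-34.100; wc +0.040/-0.471 → slack +0.040/-0.471; half-tol=0.256, Σhalf²=0.065280
  -B: nom -10.500 → Σnom=-44.600; wc +0.267/-0.159 → slack +0.307/-0.630; half-tol=0.213, Σhalf²=0.110649
  +C: nom +16.500 → Σnom=-28.100; wc +0.300/-0.265 → slack +0.607/-0.895; half-tol=0.282, Σhalf²=0.190455
  -D: nom -41.100 → Σnom=-69.200; wc +0.258/-0.210 → slack +0.865/-1.105; half-tol=0.234, Σhalf²=0.245211
Nominal = -69.200. Worst-case = [-69.200 - 1.105, -69.200 + 0.865] = [-70.305, -68.335]. RSS = √0.245211 = 0.495.

nominal=-69.200 wc=[-70.305,-68.335] rss=0.495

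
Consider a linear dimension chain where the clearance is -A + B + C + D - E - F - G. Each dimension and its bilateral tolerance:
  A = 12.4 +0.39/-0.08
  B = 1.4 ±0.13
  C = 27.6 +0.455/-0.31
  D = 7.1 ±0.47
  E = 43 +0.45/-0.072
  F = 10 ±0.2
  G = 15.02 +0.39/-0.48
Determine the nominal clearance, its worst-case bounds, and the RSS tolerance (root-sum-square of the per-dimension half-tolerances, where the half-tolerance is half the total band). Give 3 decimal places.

nominal=-44.320 wc=[-46.660,-42.433] rss=0.858

Stack each dimension's contribution:
  -A: nom -12.400 → Σnom=-12.400; wc +0.080/-0.390 → slack +0.080/-0.390; half-tol=0.235, Σhalf²=0.055225
  +B: nom +1.400 → Σnom=-11.000; wc +0.130/-0.130 → slack +0.210/-0.520; half-tol=0.130, Σhalf²=0.072125
  +C: nom +27.600 → Σnom=16.600; wc +0.455/-0.310 → slack +0.665/-0.830; half-tol=0.383, Σhalf²=0.218431
  +D: nom +7.100 → Σnom=23.700; wc +0.470/-0.470 → slack +1.135/-1.300; half-tol=0.470, Σhalf²=0.439331
  -E: nom -43.000 → Σnom=-19.300; wc +0.072/-0.450 → slack +1.207/-1.750; half-tol=0.261, Σhalf²=0.507452
  -F: nom -10.000 → Σnom=-29.300; wc +0.200/-0.200 → slack +1.407/-1.950; half-tol=0.200, Σhalf²=0.547452
  -G: nom -15.020 → Σnom=-44.320; wc +0.480/-0.390 → slack +1.887/-2.340; half-tol=0.435, Σhalf²=0.736677
Nominal = -44.320. Worst-case = [-44.320 - 2.340, -44.320 + 1.887] = [-46.660, -42.433]. RSS = √0.736677 = 0.858.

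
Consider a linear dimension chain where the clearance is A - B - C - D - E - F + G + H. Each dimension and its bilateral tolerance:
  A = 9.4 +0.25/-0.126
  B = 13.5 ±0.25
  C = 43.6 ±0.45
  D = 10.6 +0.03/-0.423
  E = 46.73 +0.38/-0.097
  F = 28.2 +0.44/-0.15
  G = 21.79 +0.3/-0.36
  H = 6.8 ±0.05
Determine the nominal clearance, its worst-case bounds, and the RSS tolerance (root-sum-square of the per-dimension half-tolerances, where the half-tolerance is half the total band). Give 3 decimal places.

Stack each dimension's contribution:
  +A: nom +9.400 → Σnom=9.400; wc +0.250/-0.126 → slack +0.250/-0.126; half-tol=0.188, Σhalf²=0.035344
  -B: nom -13.500 → Σnom=-4.100; wc +0.250/-0.250 → slack +0.500/-0.376; half-tol=0.250, Σhalf²=0.097844
  -C: nom -43.600 → Σnom=-47.700; wc +0.450/-0.450 → slack +0.950/-0.826; half-tol=0.450, Σhalf²=0.300344
  -D: nom -10.600 → Σnom=-58.300; wc +0.423/-0.030 → slack +1.373/-0.856; half-tol=0.226, Σhalf²=0.351646
  -E: nom -46.730 → Σnom=-105.030; wc +0.097/-0.380 → slack +1.470/-1.236; half-tol=0.238, Σhalf²=0.408528
  -F: nom -28.200 → Σnom=-133.230; wc +0.150/-0.440 → slack +1.620/-1.676; half-tol=0.295, Σhalf²=0.495553
  +G: nom +21.790 → Σnom=-111.440; wc +0.300/-0.360 → slack +1.920/-2.036; half-tol=0.330, Σhalf²=0.604453
  +H: nom +6.800 → Σnom=-104.640; wc +0.050/-0.050 → slack +1.970/-2.086; half-tol=0.050, Σhalf²=0.606953
Nominal = -104.640. Worst-case = [-104.640 - 2.086, -104.640 + 1.970] = [-106.726, -102.670]. RSS = √0.606953 = 0.779.

nominal=-104.640 wc=[-106.726,-102.670] rss=0.779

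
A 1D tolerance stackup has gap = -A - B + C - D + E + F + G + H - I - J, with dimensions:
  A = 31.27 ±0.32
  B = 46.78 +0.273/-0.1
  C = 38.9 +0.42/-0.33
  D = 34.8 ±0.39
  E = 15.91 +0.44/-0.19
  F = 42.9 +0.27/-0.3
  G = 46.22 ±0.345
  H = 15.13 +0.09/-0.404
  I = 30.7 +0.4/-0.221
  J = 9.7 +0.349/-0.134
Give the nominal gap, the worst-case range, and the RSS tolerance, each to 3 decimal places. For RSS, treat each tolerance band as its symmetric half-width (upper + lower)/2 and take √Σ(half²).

Stack each dimension's contribution:
  -A: nom -31.270 → Σnom=-31.270; wc +0.320/-0.320 → slack +0.320/-0.320; half-tol=0.320, Σhalf²=0.102400
  -B: nom -46.780 → Σnom=-78.050; wc +0.100/-0.273 → slack +0.420/-0.593; half-tol=0.186, Σhalf²=0.137182
  +C: nom +38.900 → Σnom=-39.150; wc +0.420/-0.330 → slack +0.840/-0.923; half-tol=0.375, Σhalf²=0.277807
  -D: nom -34.800 → Σnom=-73.950; wc +0.390/-0.390 → slack +1.230/-1.313; half-tol=0.390, Σhalf²=0.429907
  +E: nom +15.910 → Σnom=-58.040; wc +0.440/-0.190 → slack +1.670/-1.503; half-tol=0.315, Σhalf²=0.529132
  +F: nom +42.900 → Σnom=-15.140; wc +0.270/-0.300 → slack +1.940/-1.803; half-tol=0.285, Σhalf²=0.610357
  +G: nom +46.220 → Σnom=31.080; wc +0.345/-0.345 → slack +2.285/-2.148; half-tol=0.345, Σhalf²=0.729382
  +H: nom +15.130 → Σnom=46.210; wc +0.090/-0.404 → slack +2.375/-2.552; half-tol=0.247, Σhalf²=0.790391
  -I: nom -30.700 → Σnom=15.510; wc +0.221/-0.400 → slack +2.596/-2.952; half-tol=0.310, Σhalf²=0.886801
  -J: nom -9.700 → Σnom=5.810; wc +0.134/-0.349 → slack +2.730/-3.301; half-tol=0.241, Σhalf²=0.945124
Nominal = 5.810. Worst-case = [5.810 - 3.301, 5.810 + 2.730] = [2.509, 8.540]. RSS = √0.945124 = 0.972.

nominal=5.810 wc=[2.509,8.540] rss=0.972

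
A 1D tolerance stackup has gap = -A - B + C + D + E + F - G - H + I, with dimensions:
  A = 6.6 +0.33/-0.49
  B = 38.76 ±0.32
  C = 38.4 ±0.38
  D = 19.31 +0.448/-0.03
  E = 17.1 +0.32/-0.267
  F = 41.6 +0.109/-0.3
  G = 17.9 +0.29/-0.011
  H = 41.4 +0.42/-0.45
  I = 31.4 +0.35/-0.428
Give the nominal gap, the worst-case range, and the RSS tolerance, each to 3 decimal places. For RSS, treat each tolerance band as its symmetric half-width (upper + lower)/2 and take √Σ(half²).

Stack each dimension's contribution:
  -A: nom -6.600 → Σnom=-6.600; wc +0.490/-0.330 → slack +0.490/-0.330; half-tol=0.410, Σhalf²=0.168100
  -B: nom -38.760 → Σnom=-45.360; wc +0.320/-0.320 → slack +0.810/-0.650; half-tol=0.320, Σhalf²=0.270500
  +C: nom +38.400 → Σnom=-6.960; wc +0.380/-0.380 → slack +1.190/-1.030; half-tol=0.380, Σhalf²=0.414900
  +D: nom +19.310 → Σnom=12.350; wc +0.448/-0.030 → slack +1.638/-1.060; half-tol=0.239, Σhalf²=0.472021
  +E: nom +17.100 → Σnom=29.450; wc +0.320/-0.267 → slack +1.958/-1.327; half-tol=0.293, Σhalf²=0.558163
  +F: nom +41.600 → Σnom=71.050; wc +0.109/-0.300 → slack +2.067/-1.627; half-tol=0.204, Σhalf²=0.599984
  -G: nom -17.900 → Σnom=53.150; wc +0.011/-0.290 → slack +2.078/-1.917; half-tol=0.150, Σhalf²=0.622634
  -H: nom -41.400 → Σnom=11.750; wc +0.450/-0.420 → slack +2.528/-2.337; half-tol=0.435, Σhalf²=0.811859
  +I: nom +31.400 → Σnom=43.150; wc +0.350/-0.428 → slack +2.878/-2.765; half-tol=0.389, Σhalf²=0.963180
Nominal = 43.150. Worst-case = [43.150 - 2.765, 43.150 + 2.878] = [40.385, 46.028]. RSS = √0.963180 = 0.981.

nominal=43.150 wc=[40.385,46.028] rss=0.981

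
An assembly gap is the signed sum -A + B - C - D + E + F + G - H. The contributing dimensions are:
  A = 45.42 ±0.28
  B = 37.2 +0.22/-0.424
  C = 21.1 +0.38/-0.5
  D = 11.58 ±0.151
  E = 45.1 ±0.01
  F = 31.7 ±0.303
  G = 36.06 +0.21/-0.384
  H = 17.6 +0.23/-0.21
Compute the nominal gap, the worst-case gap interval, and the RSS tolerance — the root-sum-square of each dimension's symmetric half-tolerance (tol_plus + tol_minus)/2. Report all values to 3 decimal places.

nominal=54.360 wc=[52.198,56.244] rss=0.792

Stack each dimension's contribution:
  -A: nom -45.420 → Σnom=-45.420; wc +0.280/-0.280 → slack +0.280/-0.280; half-tol=0.280, Σhalf²=0.078400
  +B: nom +37.200 → Σnom=-8.220; wc +0.220/-0.424 → slack +0.500/-0.704; half-tol=0.322, Σhalf²=0.182084
  -C: nom -21.100 → Σnom=-29.320; wc +0.500/-0.380 → slack +1.000/-1.084; half-tol=0.440, Σhalf²=0.375684
  -D: nom -11.580 → Σnom=-40.900; wc +0.151/-0.151 → slack +1.151/-1.235; half-tol=0.151, Σhalf²=0.398485
  +E: nom +45.100 → Σnom=4.200; wc +0.010/-0.010 → slack +1.161/-1.245; half-tol=0.010, Σhalf²=0.398585
  +F: nom +31.700 → Σnom=35.900; wc +0.303/-0.303 → slack +1.464/-1.548; half-tol=0.303, Σhalf²=0.490394
  +G: nom +36.060 → Σnom=71.960; wc +0.210/-0.384 → slack +1.674/-1.932; half-tol=0.297, Σhalf²=0.578603
  -H: nom -17.600 → Σnom=54.360; wc +0.210/-0.230 → slack +1.884/-2.162; half-tol=0.220, Σhalf²=0.627003
Nominal = 54.360. Worst-case = [54.360 - 2.162, 54.360 + 1.884] = [52.198, 56.244]. RSS = √0.627003 = 0.792.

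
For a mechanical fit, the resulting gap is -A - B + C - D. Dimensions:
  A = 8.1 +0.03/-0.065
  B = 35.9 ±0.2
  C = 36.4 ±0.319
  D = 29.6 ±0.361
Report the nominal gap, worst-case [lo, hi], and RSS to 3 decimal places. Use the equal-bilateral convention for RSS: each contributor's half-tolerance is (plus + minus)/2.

Stack each dimension's contribution:
  -A: nom -8.100 → Σnom=-8.100; wc +0.065/-0.030 → slack +0.065/-0.030; half-tol=0.048, Σhalf²=0.002256
  -B: nom -35.900 → Σnom=-44.000; wc +0.200/-0.200 → slack +0.265/-0.230; half-tol=0.200, Σhalf²=0.042256
  +C: nom +36.400 → Σnom=-7.600; wc +0.319/-0.319 → slack +0.584/-0.549; half-tol=0.319, Σhalf²=0.144017
  -D: nom -29.600 → Σnom=-37.200; wc +0.361/-0.361 → slack +0.945/-0.910; half-tol=0.361, Σhalf²=0.274338
Nominal = -37.200. Worst-case = [-37.200 - 0.910, -37.200 + 0.945] = [-38.110, -36.255]. RSS = √0.274338 = 0.524.

nominal=-37.200 wc=[-38.110,-36.255] rss=0.524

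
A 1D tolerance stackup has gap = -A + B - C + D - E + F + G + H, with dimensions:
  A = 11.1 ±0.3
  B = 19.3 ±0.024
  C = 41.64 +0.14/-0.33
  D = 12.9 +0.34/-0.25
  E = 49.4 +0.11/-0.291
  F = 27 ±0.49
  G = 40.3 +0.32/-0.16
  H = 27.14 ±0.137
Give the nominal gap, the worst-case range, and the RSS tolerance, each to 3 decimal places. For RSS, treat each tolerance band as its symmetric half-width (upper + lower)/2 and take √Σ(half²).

nominal=24.500 wc=[22.889,26.732] rss=0.768

Stack each dimension's contribution:
  -A: nom -11.100 → Σnom=-11.100; wc +0.300/-0.300 → slack +0.300/-0.300; half-tol=0.300, Σhalf²=0.090000
  +B: nom +19.300 → Σnom=8.200; wc +0.024/-0.024 → slack +0.324/-0.324; half-tol=0.024, Σhalf²=0.090576
  -C: nom -41.640 → Σnom=-33.440; wc +0.330/-0.140 → slack +0.654/-0.464; half-tol=0.235, Σhalf²=0.145801
  +D: nom +12.900 → Σnom=-20.540; wc +0.340/-0.250 → slack +0.994/-0.714; half-tol=0.295, Σhalf²=0.232826
  -E: nom -49.400 → Σnom=-69.940; wc +0.291/-0.110 → slack +1.285/-0.824; half-tol=0.200, Σhalf²=0.273026
  +F: nom +27.000 → Σnom=-42.940; wc +0.490/-0.490 → slack +1.775/-1.314; half-tol=0.490, Σhalf²=0.513126
  +G: nom +40.300 → Σnom=-2.640; wc +0.320/-0.160 → slack +2.095/-1.474; half-tol=0.240, Σhalf²=0.570726
  +H: nom +27.140 → Σnom=24.500; wc +0.137/-0.137 → slack +2.232/-1.611; half-tol=0.137, Σhalf²=0.589495
Nominal = 24.500. Worst-case = [24.500 - 1.611, 24.500 + 2.232] = [22.889, 26.732]. RSS = √0.589495 = 0.768.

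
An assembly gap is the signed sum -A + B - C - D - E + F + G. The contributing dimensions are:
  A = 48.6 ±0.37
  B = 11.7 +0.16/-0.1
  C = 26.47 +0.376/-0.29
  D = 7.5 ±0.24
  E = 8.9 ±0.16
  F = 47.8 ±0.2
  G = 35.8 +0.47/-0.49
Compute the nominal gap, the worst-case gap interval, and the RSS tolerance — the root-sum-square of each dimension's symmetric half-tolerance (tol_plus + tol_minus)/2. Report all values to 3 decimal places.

nominal=3.830 wc=[1.894,5.720] rss=0.786

Stack each dimension's contribution:
  -A: nom -48.600 → Σnom=-48.600; wc +0.370/-0.370 → slack +0.370/-0.370; half-tol=0.370, Σhalf²=0.136900
  +B: nom +11.700 → Σnom=-36.900; wc +0.160/-0.100 → slack +0.530/-0.470; half-tol=0.130, Σhalf²=0.153800
  -C: nom -26.470 → Σnom=-63.370; wc +0.290/-0.376 → slack +0.820/-0.846; half-tol=0.333, Σhalf²=0.264689
  -D: nom -7.500 → Σnom=-70.870; wc +0.240/-0.240 → slack +1.060/-1.086; half-tol=0.240, Σhalf²=0.322289
  -E: nom -8.900 → Σnom=-79.770; wc +0.160/-0.160 → slack +1.220/-1.246; half-tol=0.160, Σhalf²=0.347889
  +F: nom +47.800 → Σnom=-31.970; wc +0.200/-0.200 → slack +1.420/-1.446; half-tol=0.200, Σhalf²=0.387889
  +G: nom +35.800 → Σnom=3.830; wc +0.470/-0.490 → slack +1.890/-1.936; half-tol=0.480, Σhalf²=0.618289
Nominal = 3.830. Worst-case = [3.830 - 1.936, 3.830 + 1.890] = [1.894, 5.720]. RSS = √0.618289 = 0.786.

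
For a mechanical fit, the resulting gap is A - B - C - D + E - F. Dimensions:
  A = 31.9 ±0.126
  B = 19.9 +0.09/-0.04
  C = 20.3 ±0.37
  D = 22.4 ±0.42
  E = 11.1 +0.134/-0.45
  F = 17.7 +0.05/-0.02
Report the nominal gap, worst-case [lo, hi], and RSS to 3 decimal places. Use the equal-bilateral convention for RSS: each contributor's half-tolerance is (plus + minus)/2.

nominal=-37.300 wc=[-38.806,-36.190] rss=0.648

Stack each dimension's contribution:
  +A: nom +31.900 → Σnom=31.900; wc +0.126/-0.126 → slack +0.126/-0.126; half-tol=0.126, Σhalf²=0.015876
  -B: nom -19.900 → Σnom=12.000; wc +0.040/-0.090 → slack +0.166/-0.216; half-tol=0.065, Σhalf²=0.020101
  -C: nom -20.300 → Σnom=-8.300; wc +0.370/-0.370 → slack +0.536/-0.586; half-tol=0.370, Σhalf²=0.157001
  -D: nom -22.400 → Σnom=-30.700; wc +0.420/-0.420 → slack +0.956/-1.006; half-tol=0.420, Σhalf²=0.333401
  +E: nom +11.100 → Σnom=-19.600; wc +0.134/-0.450 → slack +1.090/-1.456; half-tol=0.292, Σhalf²=0.418665
  -F: nom -17.700 → Σnom=-37.300; wc +0.020/-0.050 → slack +1.110/-1.506; half-tol=0.035, Σhalf²=0.419890
Nominal = -37.300. Worst-case = [-37.300 - 1.506, -37.300 + 1.110] = [-38.806, -36.190]. RSS = √0.419890 = 0.648.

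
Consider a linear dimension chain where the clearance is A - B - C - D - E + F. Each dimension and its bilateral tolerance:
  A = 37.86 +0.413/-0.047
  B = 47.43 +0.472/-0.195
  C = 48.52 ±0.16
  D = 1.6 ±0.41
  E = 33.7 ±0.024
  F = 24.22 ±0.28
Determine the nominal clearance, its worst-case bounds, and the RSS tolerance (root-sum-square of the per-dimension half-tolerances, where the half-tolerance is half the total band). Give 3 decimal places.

Stack each dimension's contribution:
  +A: nom +37.860 → Σnom=37.860; wc +0.413/-0.047 → slack +0.413/-0.047; half-tol=0.230, Σhalf²=0.052900
  -B: nom -47.430 → Σnom=-9.570; wc +0.195/-0.472 → slack +0.608/-0.519; half-tol=0.334, Σhalf²=0.164122
  -C: nom -48.520 → Σnom=-58.090; wc +0.160/-0.160 → slack +0.768/-0.679; half-tol=0.160, Σhalf²=0.189722
  -D: nom -1.600 → Σnom=-59.690; wc +0.410/-0.410 → slack +1.178/-1.089; half-tol=0.410, Σhalf²=0.357822
  -E: nom -33.700 → Σnom=-93.390; wc +0.024/-0.024 → slack +1.202/-1.113; half-tol=0.024, Σhalf²=0.358398
  +F: nom +24.220 → Σnom=-69.170; wc +0.280/-0.280 → slack +1.482/-1.393; half-tol=0.280, Σhalf²=0.436798
Nominal = -69.170. Worst-case = [-69.170 - 1.393, -69.170 + 1.482] = [-70.563, -67.688]. RSS = √0.436798 = 0.661.

nominal=-69.170 wc=[-70.563,-67.688] rss=0.661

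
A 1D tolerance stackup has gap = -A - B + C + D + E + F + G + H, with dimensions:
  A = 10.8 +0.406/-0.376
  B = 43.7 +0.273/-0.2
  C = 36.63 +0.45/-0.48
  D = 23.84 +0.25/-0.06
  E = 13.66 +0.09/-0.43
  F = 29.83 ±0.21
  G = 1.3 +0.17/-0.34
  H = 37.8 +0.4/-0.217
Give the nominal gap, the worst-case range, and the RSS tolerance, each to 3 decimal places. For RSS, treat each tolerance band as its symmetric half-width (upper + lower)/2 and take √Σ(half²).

Stack each dimension's contribution:
  -A: nom -10.800 → Σnom=-10.800; wc +0.376/-0.406 → slack +0.376/-0.406; half-tol=0.391, Σhalf²=0.152881
  -B: nom -43.700 → Σnom=-54.500; wc +0.200/-0.273 → slack +0.576/-0.679; half-tol=0.237, Σhalf²=0.208813
  +C: nom +36.630 → Σnom=-17.870; wc +0.450/-0.480 → slack +1.026/-1.159; half-tol=0.465, Σhalf²=0.425038
  +D: nom +23.840 → Σnom=5.970; wc +0.250/-0.060 → slack +1.276/-1.219; half-tol=0.155, Σhalf²=0.449063
  +E: nom +13.660 → Σnom=19.630; wc +0.090/-0.430 → slack +1.366/-1.649; half-tol=0.260, Σhalf²=0.516663
  +F: nom +29.830 → Σnom=49.460; wc +0.210/-0.210 → slack +1.576/-1.859; half-tol=0.210, Σhalf²=0.560763
  +G: nom +1.300 → Σnom=50.760; wc +0.170/-0.340 → slack +1.746/-2.199; half-tol=0.255, Σhalf²=0.625788
  +H: nom +37.800 → Σnom=88.560; wc +0.400/-0.217 → slack +2.146/-2.416; half-tol=0.308, Σhalf²=0.720961
Nominal = 88.560. Worst-case = [88.560 - 2.416, 88.560 + 2.146] = [86.144, 90.706]. RSS = √0.720961 = 0.849.

nominal=88.560 wc=[86.144,90.706] rss=0.849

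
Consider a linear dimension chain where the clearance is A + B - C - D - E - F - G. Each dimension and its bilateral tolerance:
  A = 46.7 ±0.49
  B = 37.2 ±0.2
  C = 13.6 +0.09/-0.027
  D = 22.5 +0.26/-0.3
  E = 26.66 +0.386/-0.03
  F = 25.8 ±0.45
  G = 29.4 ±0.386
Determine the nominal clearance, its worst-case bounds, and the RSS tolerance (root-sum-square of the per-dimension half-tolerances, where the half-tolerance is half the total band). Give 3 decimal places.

nominal=-34.060 wc=[-36.322,-32.177] rss=0.870

Stack each dimension's contribution:
  +A: nom +46.700 → Σnom=46.700; wc +0.490/-0.490 → slack +0.490/-0.490; half-tol=0.490, Σhalf²=0.240100
  +B: nom +37.200 → Σnom=83.900; wc +0.200/-0.200 → slack +0.690/-0.690; half-tol=0.200, Σhalf²=0.280100
  -C: nom -13.600 → Σnom=70.300; wc +0.027/-0.090 → slack +0.717/-0.780; half-tol=0.058, Σhalf²=0.283522
  -D: nom -22.500 → Σnom=47.800; wc +0.300/-0.260 → slack +1.017/-1.040; half-tol=0.280, Σhalf²=0.361922
  -E: nom -26.660 → Σnom=21.140; wc +0.030/-0.386 → slack +1.047/-1.426; half-tol=0.208, Σhalf²=0.405186
  -F: nom -25.800 → Σnom=-4.660; wc +0.450/-0.450 → slack +1.497/-1.876; half-tol=0.450, Σhalf²=0.607686
  -G: nom -29.400 → Σnom=-34.060; wc +0.386/-0.386 → slack +1.883/-2.262; half-tol=0.386, Σhalf²=0.756682
Nominal = -34.060. Worst-case = [-34.060 - 2.262, -34.060 + 1.883] = [-36.322, -32.177]. RSS = √0.756682 = 0.870.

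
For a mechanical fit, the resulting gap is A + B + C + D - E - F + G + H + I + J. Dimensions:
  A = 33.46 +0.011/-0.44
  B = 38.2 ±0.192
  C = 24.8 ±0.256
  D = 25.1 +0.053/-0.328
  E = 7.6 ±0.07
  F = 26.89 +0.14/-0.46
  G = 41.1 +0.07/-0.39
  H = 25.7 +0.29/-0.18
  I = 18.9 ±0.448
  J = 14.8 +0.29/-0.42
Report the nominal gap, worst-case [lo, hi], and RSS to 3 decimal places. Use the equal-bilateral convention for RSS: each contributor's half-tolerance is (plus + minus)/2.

Stack each dimension's contribution:
  +A: nom +33.460 → Σnom=33.460; wc +0.011/-0.440 → slack +0.011/-0.440; half-tol=0.226, Σhalf²=0.050850
  +B: nom +38.200 → Σnom=71.660; wc +0.192/-0.192 → slack +0.203/-0.632; half-tol=0.192, Σhalf²=0.087714
  +C: nom +24.800 → Σnom=96.460; wc +0.256/-0.256 → slack +0.459/-0.888; half-tol=0.256, Σhalf²=0.153250
  +D: nom +25.100 → Σnom=121.560; wc +0.053/-0.328 → slack +0.512/-1.216; half-tol=0.191, Σhalf²=0.189540
  -E: nom -7.600 → Σnom=113.960; wc +0.070/-0.070 → slack +0.582/-1.286; half-tol=0.070, Σhalf²=0.194440
  -F: nom -26.890 → Σnom=87.070; wc +0.460/-0.140 → slack +1.042/-1.426; half-tol=0.300, Σhalf²=0.284440
  +G: nom +41.100 → Σnom=128.170; wc +0.070/-0.390 → slack +1.112/-1.816; half-tol=0.230, Σhalf²=0.337340
  +H: nom +25.700 → Σnom=153.870; wc +0.290/-0.180 → slack +1.402/-1.996; half-tol=0.235, Σhalf²=0.392566
  +I: nom +18.900 → Σnom=172.770; wc +0.448/-0.448 → slack +1.850/-2.444; half-tol=0.448, Σhalf²=0.593270
  +J: nom +14.800 → Σnom=187.570; wc +0.290/-0.420 → slack +2.140/-2.864; half-tol=0.355, Σhalf²=0.719294
Nominal = 187.570. Worst-case = [187.570 - 2.864, 187.570 + 2.140] = [184.706, 189.710]. RSS = √0.719294 = 0.848.

nominal=187.570 wc=[184.706,189.710] rss=0.848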